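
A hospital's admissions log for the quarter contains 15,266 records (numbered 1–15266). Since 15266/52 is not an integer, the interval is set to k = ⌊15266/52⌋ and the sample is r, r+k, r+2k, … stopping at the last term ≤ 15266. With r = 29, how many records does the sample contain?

k = ⌊15266/52⌋ = 293
Achieved size = ⌊(15266 − 29)/293⌋ + 1 = ⌊15237/293⌋ + 1 = 52 + 1 = 53
(last selection: 29 + 52×293 = 15265 ≤ 15266; next would be 15558 > 15266)

53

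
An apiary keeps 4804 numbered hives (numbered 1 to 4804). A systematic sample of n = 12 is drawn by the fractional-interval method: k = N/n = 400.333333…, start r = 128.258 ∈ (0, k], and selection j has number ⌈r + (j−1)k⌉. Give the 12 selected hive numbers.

j=1: r + 0k = 128.258 → ⌈·⌉ = 129
j=2: r + 1k = 528.591333… → ⌈·⌉ = 529
j=3: r + 2k = 928.924666… → ⌈·⌉ = 929
j=4: r + 3k = 1329.258 → ⌈·⌉ = 1330
j=5: r + 4k = 1729.591333… → ⌈·⌉ = 1730
j=6: r + 5k = 2129.924666… → ⌈·⌉ = 2130
j=7: r + 6k = 2530.258 → ⌈·⌉ = 2531
j=8: r + 7k = 2930.591333… → ⌈·⌉ = 2931
j=9: r + 8k = 3330.924666… → ⌈·⌉ = 3331
j=10: r + 9k = 3731.258 → ⌈·⌉ = 3732
j=11: r + 10k = 4131.591333… → ⌈·⌉ = 4132
j=12: r + 11k = 4531.924666… → ⌈·⌉ = 4532

129, 529, 929, 1330, 1730, 2130, 2531, 2931, 3331, 3732, 4132, 4532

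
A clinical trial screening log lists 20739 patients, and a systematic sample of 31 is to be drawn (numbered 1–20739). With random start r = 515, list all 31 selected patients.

515, 1184, 1853, 2522, 3191, 3860, 4529, 5198, 5867, 6536, 7205, 7874, 8543, 9212, 9881, 10550, 11219, 11888, 12557, 13226, 13895, 14564, 15233, 15902, 16571, 17240, 17909, 18578, 19247, 19916, 20585

k = N/n = 20739/31 = 669
patient 1: 515
patient 2: 515 + 669 = 1184
patient 3: 1184 + 669 = 1853
patient 4: 1853 + 669 = 2522
patient 5: 2522 + 669 = 3191
patient 6: 3191 + 669 = 3860
patient 7: 3860 + 669 = 4529
patient 8: 4529 + 669 = 5198
patient 9: 5198 + 669 = 5867
patient 10: 5867 + 669 = 6536
patient 11: 6536 + 669 = 7205
patient 12: 7205 + 669 = 7874
patient 13: 7874 + 669 = 8543
patient 14: 8543 + 669 = 9212
patient 15: 9212 + 669 = 9881
patient 16: 9881 + 669 = 10550
patient 17: 10550 + 669 = 11219
patient 18: 11219 + 669 = 11888
patient 19: 11888 + 669 = 12557
patient 20: 12557 + 669 = 13226
patient 21: 13226 + 669 = 13895
patient 22: 13895 + 669 = 14564
patient 23: 14564 + 669 = 15233
patient 24: 15233 + 669 = 15902
patient 25: 15902 + 669 = 16571
patient 26: 16571 + 669 = 17240
patient 27: 17240 + 669 = 17909
patient 28: 17909 + 669 = 18578
patient 29: 18578 + 669 = 19247
patient 30: 19247 + 669 = 19916
patient 31: 19916 + 669 = 20585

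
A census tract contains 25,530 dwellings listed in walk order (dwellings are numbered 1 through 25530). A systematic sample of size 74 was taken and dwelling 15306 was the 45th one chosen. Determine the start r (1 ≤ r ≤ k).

k = 25530/74 = 345
r = 15306 − (45−1)×345 = 15306 − 15180 = 126

126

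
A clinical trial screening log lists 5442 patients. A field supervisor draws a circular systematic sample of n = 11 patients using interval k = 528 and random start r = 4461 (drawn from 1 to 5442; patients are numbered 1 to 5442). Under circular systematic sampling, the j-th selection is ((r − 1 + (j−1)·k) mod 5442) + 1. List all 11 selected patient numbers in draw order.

4461, 4989, 75, 603, 1131, 1659, 2187, 2715, 3243, 3771, 4299

Selection 1: 4461
Selection 2: 4461 + 528 = 4989
Selection 3: 4989 + 528 = 5517 → 5517 − 5442 = 75
Selection 4: 75 + 528 = 603
Selection 5: 603 + 528 = 1131
Selection 6: 1131 + 528 = 1659
Selection 7: 1659 + 528 = 2187
Selection 8: 2187 + 528 = 2715
Selection 9: 2715 + 528 = 3243
Selection 10: 3243 + 528 = 3771
Selection 11: 3771 + 528 = 4299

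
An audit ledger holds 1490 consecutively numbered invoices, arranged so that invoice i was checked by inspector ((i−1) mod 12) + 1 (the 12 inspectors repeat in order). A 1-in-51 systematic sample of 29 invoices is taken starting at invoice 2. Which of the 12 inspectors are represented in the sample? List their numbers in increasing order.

Consecutive selections differ by k = 51, so their inspector numbers differ by 51 mod 12 = 3.
gcd(51, 12) = 3, so the sample visits 12/3 = 4 distinct residues mod 12.
Start 2 is inspector 2; the inspectors hit are 2, 5, 8, 11.

2, 5, 8, 11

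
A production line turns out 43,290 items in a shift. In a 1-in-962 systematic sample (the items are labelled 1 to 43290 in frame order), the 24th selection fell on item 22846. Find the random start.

k = 962
r = 22846 − (24−1)×962 = 22846 − 22126 = 720

720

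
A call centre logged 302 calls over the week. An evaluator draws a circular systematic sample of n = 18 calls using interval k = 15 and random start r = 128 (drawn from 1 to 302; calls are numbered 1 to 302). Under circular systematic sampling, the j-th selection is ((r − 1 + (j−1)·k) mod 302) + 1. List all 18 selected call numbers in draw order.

128, 143, 158, 173, 188, 203, 218, 233, 248, 263, 278, 293, 6, 21, 36, 51, 66, 81

Selection 1: 128
Selection 2: 128 + 15 = 143
Selection 3: 143 + 15 = 158
Selection 4: 158 + 15 = 173
Selection 5: 173 + 15 = 188
Selection 6: 188 + 15 = 203
Selection 7: 203 + 15 = 218
Selection 8: 218 + 15 = 233
Selection 9: 233 + 15 = 248
Selection 10: 248 + 15 = 263
Selection 11: 263 + 15 = 278
Selection 12: 278 + 15 = 293
Selection 13: 293 + 15 = 308 → 308 − 302 = 6
Selection 14: 6 + 15 = 21
Selection 15: 21 + 15 = 36
Selection 16: 36 + 15 = 51
Selection 17: 51 + 15 = 66
Selection 18: 66 + 15 = 81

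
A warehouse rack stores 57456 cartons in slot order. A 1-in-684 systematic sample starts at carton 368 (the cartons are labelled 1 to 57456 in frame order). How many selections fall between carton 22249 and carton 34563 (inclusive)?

k = 684
First selection ≥ 22249: 368 + ⌈(22249−368)/684⌉·684 = 368 + 32×684 = 22256
Last selection ≤ 34563: 368 + ⌊(34563−368)/684⌋·684 = 368 + 49×684 = 33884
Count = 49 − 32 + 1 = 18

18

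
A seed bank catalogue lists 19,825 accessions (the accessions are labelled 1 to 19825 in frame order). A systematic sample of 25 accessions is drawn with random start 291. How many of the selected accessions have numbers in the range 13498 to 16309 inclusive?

k = 19825/25 = 793
First selection ≥ 13498: 291 + ⌈(13498−291)/793⌉·793 = 291 + 17×793 = 13772
Last selection ≤ 16309: 291 + ⌊(16309−291)/793⌋·793 = 291 + 20×793 = 16151
Count = 20 − 17 + 1 = 4

4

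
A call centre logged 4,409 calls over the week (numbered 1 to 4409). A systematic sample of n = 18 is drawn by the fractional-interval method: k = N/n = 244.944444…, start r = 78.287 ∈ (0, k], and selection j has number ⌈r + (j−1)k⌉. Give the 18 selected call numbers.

j=1: r + 0k = 78.287 → ⌈·⌉ = 79
j=2: r + 1k = 323.231444… → ⌈·⌉ = 324
j=3: r + 2k = 568.175888… → ⌈·⌉ = 569
j=4: r + 3k = 813.120333… → ⌈·⌉ = 814
j=5: r + 4k = 1058.064777… → ⌈·⌉ = 1059
j=6: r + 5k = 1303.009222… → ⌈·⌉ = 1304
j=7: r + 6k = 1547.953666… → ⌈·⌉ = 1548
j=8: r + 7k = 1792.898111… → ⌈·⌉ = 1793
j=9: r + 8k = 2037.842555… → ⌈·⌉ = 2038
j=10: r + 9k = 2282.787 → ⌈·⌉ = 2283
j=11: r + 10k = 2527.731444… → ⌈·⌉ = 2528
j=12: r + 11k = 2772.675888… → ⌈·⌉ = 2773
j=13: r + 12k = 3017.620333… → ⌈·⌉ = 3018
j=14: r + 13k = 3262.564777… → ⌈·⌉ = 3263
j=15: r + 14k = 3507.509222… → ⌈·⌉ = 3508
j=16: r + 15k = 3752.453666… → ⌈·⌉ = 3753
j=17: r + 16k = 3997.398111… → ⌈·⌉ = 3998
j=18: r + 17k = 4242.342555… → ⌈·⌉ = 4243

79, 324, 569, 814, 1059, 1304, 1548, 1793, 2038, 2283, 2528, 2773, 3018, 3263, 3508, 3753, 3998, 4243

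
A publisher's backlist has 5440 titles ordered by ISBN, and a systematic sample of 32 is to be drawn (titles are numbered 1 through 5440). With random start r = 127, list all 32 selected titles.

127, 297, 467, 637, 807, 977, 1147, 1317, 1487, 1657, 1827, 1997, 2167, 2337, 2507, 2677, 2847, 3017, 3187, 3357, 3527, 3697, 3867, 4037, 4207, 4377, 4547, 4717, 4887, 5057, 5227, 5397

k = N/n = 5440/32 = 170
title 1: 127
title 2: 127 + 170 = 297
title 3: 297 + 170 = 467
title 4: 467 + 170 = 637
title 5: 637 + 170 = 807
title 6: 807 + 170 = 977
title 7: 977 + 170 = 1147
title 8: 1147 + 170 = 1317
title 9: 1317 + 170 = 1487
title 10: 1487 + 170 = 1657
title 11: 1657 + 170 = 1827
title 12: 1827 + 170 = 1997
title 13: 1997 + 170 = 2167
title 14: 2167 + 170 = 2337
title 15: 2337 + 170 = 2507
title 16: 2507 + 170 = 2677
title 17: 2677 + 170 = 2847
title 18: 2847 + 170 = 3017
title 19: 3017 + 170 = 3187
title 20: 3187 + 170 = 3357
title 21: 3357 + 170 = 3527
title 22: 3527 + 170 = 3697
title 23: 3697 + 170 = 3867
title 24: 3867 + 170 = 4037
title 25: 4037 + 170 = 4207
title 26: 4207 + 170 = 4377
title 27: 4377 + 170 = 4547
title 28: 4547 + 170 = 4717
title 29: 4717 + 170 = 4887
title 30: 4887 + 170 = 5057
title 31: 5057 + 170 = 5227
title 32: 5227 + 170 = 5397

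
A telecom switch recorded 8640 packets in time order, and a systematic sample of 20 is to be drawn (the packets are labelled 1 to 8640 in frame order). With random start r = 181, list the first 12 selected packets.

181, 613, 1045, 1477, 1909, 2341, 2773, 3205, 3637, 4069, 4501, 4933

k = N/n = 8640/20 = 432
packet 1: 181
packet 2: 181 + 432 = 613
packet 3: 613 + 432 = 1045
packet 4: 1045 + 432 = 1477
packet 5: 1477 + 432 = 1909
packet 6: 1909 + 432 = 2341
packet 7: 2341 + 432 = 2773
packet 8: 2773 + 432 = 3205
packet 9: 3205 + 432 = 3637
packet 10: 3637 + 432 = 4069
packet 11: 4069 + 432 = 4501
packet 12: 4501 + 432 = 4933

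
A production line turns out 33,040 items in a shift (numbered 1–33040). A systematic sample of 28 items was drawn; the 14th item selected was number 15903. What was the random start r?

k = 33040/28 = 1180
r = 15903 − (14−1)×1180 = 15903 − 15340 = 563

563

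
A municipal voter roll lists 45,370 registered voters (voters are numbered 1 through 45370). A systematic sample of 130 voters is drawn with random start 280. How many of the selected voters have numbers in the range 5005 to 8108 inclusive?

9

k = 45370/130 = 349
First selection ≥ 5005: 280 + ⌈(5005−280)/349⌉·349 = 280 + 14×349 = 5166
Last selection ≤ 8108: 280 + ⌊(8108−280)/349⌋·349 = 280 + 22×349 = 7958
Count = 22 − 14 + 1 = 9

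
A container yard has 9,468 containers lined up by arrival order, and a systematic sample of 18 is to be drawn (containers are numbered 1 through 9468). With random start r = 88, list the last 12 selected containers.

k = N/n = 9468/18 = 526
7th selection = 88 + 6×526 = 3244
8th: 3244 + 526 = 3770
9th: 3770 + 526 = 4296
10th: 4296 + 526 = 4822
11th: 4822 + 526 = 5348
12th: 5348 + 526 = 5874
13th: 5874 + 526 = 6400
14th: 6400 + 526 = 6926
15th: 6926 + 526 = 7452
16th: 7452 + 526 = 7978
17th: 7978 + 526 = 8504
18th: 8504 + 526 = 9030

3244, 3770, 4296, 4822, 5348, 5874, 6400, 6926, 7452, 7978, 8504, 9030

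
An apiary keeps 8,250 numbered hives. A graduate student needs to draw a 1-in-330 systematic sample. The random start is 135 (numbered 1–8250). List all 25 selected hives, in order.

hive 1: 135
hive 2: 135 + 330 = 465
hive 3: 465 + 330 = 795
hive 4: 795 + 330 = 1125
hive 5: 1125 + 330 = 1455
hive 6: 1455 + 330 = 1785
hive 7: 1785 + 330 = 2115
hive 8: 2115 + 330 = 2445
hive 9: 2445 + 330 = 2775
hive 10: 2775 + 330 = 3105
hive 11: 3105 + 330 = 3435
hive 12: 3435 + 330 = 3765
hive 13: 3765 + 330 = 4095
hive 14: 4095 + 330 = 4425
hive 15: 4425 + 330 = 4755
hive 16: 4755 + 330 = 5085
hive 17: 5085 + 330 = 5415
hive 18: 5415 + 330 = 5745
hive 19: 5745 + 330 = 6075
hive 20: 6075 + 330 = 6405
hive 21: 6405 + 330 = 6735
hive 22: 6735 + 330 = 7065
hive 23: 7065 + 330 = 7395
hive 24: 7395 + 330 = 7725
hive 25: 7725 + 330 = 8055

135, 465, 795, 1125, 1455, 1785, 2115, 2445, 2775, 3105, 3435, 3765, 4095, 4425, 4755, 5085, 5415, 5745, 6075, 6405, 6735, 7065, 7395, 7725, 8055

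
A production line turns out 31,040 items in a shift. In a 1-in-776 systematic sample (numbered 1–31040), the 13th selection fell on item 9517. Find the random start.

205

k = 776
r = 9517 − (13−1)×776 = 9517 − 9312 = 205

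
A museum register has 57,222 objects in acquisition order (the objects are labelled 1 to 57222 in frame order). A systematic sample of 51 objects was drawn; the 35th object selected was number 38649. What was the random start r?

k = 57222/51 = 1122
r = 38649 − (35−1)×1122 = 38649 − 38148 = 501

501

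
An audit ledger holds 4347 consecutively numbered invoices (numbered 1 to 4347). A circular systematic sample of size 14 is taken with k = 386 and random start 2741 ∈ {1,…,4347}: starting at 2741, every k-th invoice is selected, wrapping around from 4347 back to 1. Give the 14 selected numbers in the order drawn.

Selection 1: 2741
Selection 2: 2741 + 386 = 3127
Selection 3: 3127 + 386 = 3513
Selection 4: 3513 + 386 = 3899
Selection 5: 3899 + 386 = 4285
Selection 6: 4285 + 386 = 4671 → 4671 − 4347 = 324
Selection 7: 324 + 386 = 710
Selection 8: 710 + 386 = 1096
Selection 9: 1096 + 386 = 1482
Selection 10: 1482 + 386 = 1868
Selection 11: 1868 + 386 = 2254
Selection 12: 2254 + 386 = 2640
Selection 13: 2640 + 386 = 3026
Selection 14: 3026 + 386 = 3412

2741, 3127, 3513, 3899, 4285, 324, 710, 1096, 1482, 1868, 2254, 2640, 3026, 3412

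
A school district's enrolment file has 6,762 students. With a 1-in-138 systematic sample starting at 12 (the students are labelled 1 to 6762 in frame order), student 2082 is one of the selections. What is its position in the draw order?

16

k = 138
position = (2082 − 12)/138 + 1 = 2070/138 + 1 = 15 + 1 = 16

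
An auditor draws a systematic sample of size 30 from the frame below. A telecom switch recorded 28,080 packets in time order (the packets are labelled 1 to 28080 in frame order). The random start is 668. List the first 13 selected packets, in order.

k = N/n = 28080/30 = 936
packet 1: 668
packet 2: 668 + 936 = 1604
packet 3: 1604 + 936 = 2540
packet 4: 2540 + 936 = 3476
packet 5: 3476 + 936 = 4412
packet 6: 4412 + 936 = 5348
packet 7: 5348 + 936 = 6284
packet 8: 6284 + 936 = 7220
packet 9: 7220 + 936 = 8156
packet 10: 8156 + 936 = 9092
packet 11: 9092 + 936 = 10028
packet 12: 10028 + 936 = 10964
packet 13: 10964 + 936 = 11900

668, 1604, 2540, 3476, 4412, 5348, 6284, 7220, 8156, 9092, 10028, 10964, 11900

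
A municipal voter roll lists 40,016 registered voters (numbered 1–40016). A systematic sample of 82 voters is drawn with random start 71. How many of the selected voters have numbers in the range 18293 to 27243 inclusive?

k = 40016/82 = 488
First selection ≥ 18293: 71 + ⌈(18293−71)/488⌉·488 = 71 + 38×488 = 18615
Last selection ≤ 27243: 71 + ⌊(27243−71)/488⌋·488 = 71 + 55×488 = 26911
Count = 55 − 38 + 1 = 18

18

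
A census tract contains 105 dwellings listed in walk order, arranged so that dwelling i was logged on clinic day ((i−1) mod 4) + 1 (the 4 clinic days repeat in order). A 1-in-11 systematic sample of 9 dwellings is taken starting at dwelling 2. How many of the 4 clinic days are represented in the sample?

4

Consecutive selections differ by k = 11, so their clinic day numbers differ by 11 mod 4 = 3.
gcd(11, 4) = 1, so the sample visits 4/1 = 4 distinct residues mod 4.
Start 2 is clinic day 2; the clinic days hit are 1, 2, 3, 4.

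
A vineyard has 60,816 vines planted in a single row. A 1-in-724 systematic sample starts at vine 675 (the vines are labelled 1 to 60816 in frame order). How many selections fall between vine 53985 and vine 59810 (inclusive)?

8

k = 724
First selection ≥ 53985: 675 + ⌈(53985−675)/724⌉·724 = 675 + 74×724 = 54251
Last selection ≤ 59810: 675 + ⌊(59810−675)/724⌋·724 = 675 + 81×724 = 59319
Count = 81 − 74 + 1 = 8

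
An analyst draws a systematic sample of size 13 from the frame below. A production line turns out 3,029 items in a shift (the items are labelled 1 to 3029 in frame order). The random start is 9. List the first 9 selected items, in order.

9, 242, 475, 708, 941, 1174, 1407, 1640, 1873

k = N/n = 3029/13 = 233
item 1: 9
item 2: 9 + 233 = 242
item 3: 242 + 233 = 475
item 4: 475 + 233 = 708
item 5: 708 + 233 = 941
item 6: 941 + 233 = 1174
item 7: 1174 + 233 = 1407
item 8: 1407 + 233 = 1640
item 9: 1640 + 233 = 1873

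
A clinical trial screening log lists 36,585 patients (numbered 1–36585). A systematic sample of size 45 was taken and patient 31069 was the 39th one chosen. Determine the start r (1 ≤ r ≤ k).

175

k = 36585/45 = 813
r = 31069 − (39−1)×813 = 31069 − 30894 = 175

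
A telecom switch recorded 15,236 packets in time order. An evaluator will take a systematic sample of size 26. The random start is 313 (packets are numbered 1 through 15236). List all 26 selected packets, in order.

k = N/n = 15236/26 = 586
packet 1: 313
packet 2: 313 + 586 = 899
packet 3: 899 + 586 = 1485
packet 4: 1485 + 586 = 2071
packet 5: 2071 + 586 = 2657
packet 6: 2657 + 586 = 3243
packet 7: 3243 + 586 = 3829
packet 8: 3829 + 586 = 4415
packet 9: 4415 + 586 = 5001
packet 10: 5001 + 586 = 5587
packet 11: 5587 + 586 = 6173
packet 12: 6173 + 586 = 6759
packet 13: 6759 + 586 = 7345
packet 14: 7345 + 586 = 7931
packet 15: 7931 + 586 = 8517
packet 16: 8517 + 586 = 9103
packet 17: 9103 + 586 = 9689
packet 18: 9689 + 586 = 10275
packet 19: 10275 + 586 = 10861
packet 20: 10861 + 586 = 11447
packet 21: 11447 + 586 = 12033
packet 22: 12033 + 586 = 12619
packet 23: 12619 + 586 = 13205
packet 24: 13205 + 586 = 13791
packet 25: 13791 + 586 = 14377
packet 26: 14377 + 586 = 14963

313, 899, 1485, 2071, 2657, 3243, 3829, 4415, 5001, 5587, 6173, 6759, 7345, 7931, 8517, 9103, 9689, 10275, 10861, 11447, 12033, 12619, 13205, 13791, 14377, 14963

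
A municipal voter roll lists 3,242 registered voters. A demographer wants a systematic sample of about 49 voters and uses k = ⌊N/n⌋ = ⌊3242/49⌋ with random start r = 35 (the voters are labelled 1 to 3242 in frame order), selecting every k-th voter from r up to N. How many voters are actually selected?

k = ⌊3242/49⌋ = 66
Achieved size = ⌊(3242 − 35)/66⌋ + 1 = ⌊3207/66⌋ + 1 = 48 + 1 = 49
(last selection: 35 + 48×66 = 3203 ≤ 3242; next would be 3269 > 3242)

49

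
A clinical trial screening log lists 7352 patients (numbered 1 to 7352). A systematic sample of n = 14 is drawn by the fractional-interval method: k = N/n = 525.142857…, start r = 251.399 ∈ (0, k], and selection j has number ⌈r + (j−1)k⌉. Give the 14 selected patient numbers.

j=1: r + 0k = 251.399 → ⌈·⌉ = 252
j=2: r + 1k = 776.541857… → ⌈·⌉ = 777
j=3: r + 2k = 1301.684714… → ⌈·⌉ = 1302
j=4: r + 3k = 1826.827571… → ⌈·⌉ = 1827
j=5: r + 4k = 2351.970428… → ⌈·⌉ = 2352
j=6: r + 5k = 2877.113285… → ⌈·⌉ = 2878
j=7: r + 6k = 3402.256142… → ⌈·⌉ = 3403
j=8: r + 7k = 3927.399 → ⌈·⌉ = 3928
j=9: r + 8k = 4452.541857… → ⌈·⌉ = 4453
j=10: r + 9k = 4977.684714… → ⌈·⌉ = 4978
j=11: r + 10k = 5502.827571… → ⌈·⌉ = 5503
j=12: r + 11k = 6027.970428… → ⌈·⌉ = 6028
j=13: r + 12k = 6553.113285… → ⌈·⌉ = 6554
j=14: r + 13k = 7078.256142… → ⌈·⌉ = 7079

252, 777, 1302, 1827, 2352, 2878, 3403, 3928, 4453, 4978, 5503, 6028, 6554, 7079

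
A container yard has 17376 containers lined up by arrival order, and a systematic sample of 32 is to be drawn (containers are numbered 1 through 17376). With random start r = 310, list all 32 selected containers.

310, 853, 1396, 1939, 2482, 3025, 3568, 4111, 4654, 5197, 5740, 6283, 6826, 7369, 7912, 8455, 8998, 9541, 10084, 10627, 11170, 11713, 12256, 12799, 13342, 13885, 14428, 14971, 15514, 16057, 16600, 17143

k = N/n = 17376/32 = 543
container 1: 310
container 2: 310 + 543 = 853
container 3: 853 + 543 = 1396
container 4: 1396 + 543 = 1939
container 5: 1939 + 543 = 2482
container 6: 2482 + 543 = 3025
container 7: 3025 + 543 = 3568
container 8: 3568 + 543 = 4111
container 9: 4111 + 543 = 4654
container 10: 4654 + 543 = 5197
container 11: 5197 + 543 = 5740
container 12: 5740 + 543 = 6283
container 13: 6283 + 543 = 6826
container 14: 6826 + 543 = 7369
container 15: 7369 + 543 = 7912
container 16: 7912 + 543 = 8455
container 17: 8455 + 543 = 8998
container 18: 8998 + 543 = 9541
container 19: 9541 + 543 = 10084
container 20: 10084 + 543 = 10627
container 21: 10627 + 543 = 11170
container 22: 11170 + 543 = 11713
container 23: 11713 + 543 = 12256
container 24: 12256 + 543 = 12799
container 25: 12799 + 543 = 13342
container 26: 13342 + 543 = 13885
container 27: 13885 + 543 = 14428
container 28: 14428 + 543 = 14971
container 29: 14971 + 543 = 15514
container 30: 15514 + 543 = 16057
container 31: 16057 + 543 = 16600
container 32: 16600 + 543 = 17143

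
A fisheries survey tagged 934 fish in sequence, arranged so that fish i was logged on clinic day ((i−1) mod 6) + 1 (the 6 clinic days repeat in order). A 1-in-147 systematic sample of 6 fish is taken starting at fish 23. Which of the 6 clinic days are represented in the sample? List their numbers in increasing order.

Consecutive selections differ by k = 147, so their clinic day numbers differ by 147 mod 6 = 3.
gcd(147, 6) = 3, so the sample visits 6/3 = 2 distinct residues mod 6.
Start 23 is clinic day 5; the clinic days hit are 2, 5.

2, 5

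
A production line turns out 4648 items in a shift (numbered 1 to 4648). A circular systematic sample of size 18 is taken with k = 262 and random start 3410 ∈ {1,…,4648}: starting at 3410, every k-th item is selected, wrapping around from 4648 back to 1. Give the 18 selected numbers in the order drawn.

3410, 3672, 3934, 4196, 4458, 72, 334, 596, 858, 1120, 1382, 1644, 1906, 2168, 2430, 2692, 2954, 3216

Selection 1: 3410
Selection 2: 3410 + 262 = 3672
Selection 3: 3672 + 262 = 3934
Selection 4: 3934 + 262 = 4196
Selection 5: 4196 + 262 = 4458
Selection 6: 4458 + 262 = 4720 → 4720 − 4648 = 72
Selection 7: 72 + 262 = 334
Selection 8: 334 + 262 = 596
Selection 9: 596 + 262 = 858
Selection 10: 858 + 262 = 1120
Selection 11: 1120 + 262 = 1382
Selection 12: 1382 + 262 = 1644
Selection 13: 1644 + 262 = 1906
Selection 14: 1906 + 262 = 2168
Selection 15: 2168 + 262 = 2430
Selection 16: 2430 + 262 = 2692
Selection 17: 2692 + 262 = 2954
Selection 18: 2954 + 262 = 3216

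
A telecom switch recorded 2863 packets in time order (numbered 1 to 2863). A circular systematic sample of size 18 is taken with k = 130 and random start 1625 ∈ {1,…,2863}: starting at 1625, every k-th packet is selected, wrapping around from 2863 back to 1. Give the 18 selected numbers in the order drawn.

1625, 1755, 1885, 2015, 2145, 2275, 2405, 2535, 2665, 2795, 62, 192, 322, 452, 582, 712, 842, 972

Selection 1: 1625
Selection 2: 1625 + 130 = 1755
Selection 3: 1755 + 130 = 1885
Selection 4: 1885 + 130 = 2015
Selection 5: 2015 + 130 = 2145
Selection 6: 2145 + 130 = 2275
Selection 7: 2275 + 130 = 2405
Selection 8: 2405 + 130 = 2535
Selection 9: 2535 + 130 = 2665
Selection 10: 2665 + 130 = 2795
Selection 11: 2795 + 130 = 2925 → 2925 − 2863 = 62
Selection 12: 62 + 130 = 192
Selection 13: 192 + 130 = 322
Selection 14: 322 + 130 = 452
Selection 15: 452 + 130 = 582
Selection 16: 582 + 130 = 712
Selection 17: 712 + 130 = 842
Selection 18: 842 + 130 = 972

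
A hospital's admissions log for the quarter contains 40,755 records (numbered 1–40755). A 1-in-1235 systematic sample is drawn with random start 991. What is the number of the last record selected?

40511

k = 1235
33rd selection = r + (33−1)·k = 991 + 32×1235 = 991 + 39520 = 40511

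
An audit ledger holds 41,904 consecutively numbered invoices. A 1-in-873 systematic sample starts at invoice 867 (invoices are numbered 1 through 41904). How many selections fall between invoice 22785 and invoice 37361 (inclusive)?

k = 873
First selection ≥ 22785: 867 + ⌈(22785−867)/873⌉·873 = 867 + 26×873 = 23565
Last selection ≤ 37361: 867 + ⌊(37361−867)/873⌋·873 = 867 + 41×873 = 36660
Count = 41 − 26 + 1 = 16

16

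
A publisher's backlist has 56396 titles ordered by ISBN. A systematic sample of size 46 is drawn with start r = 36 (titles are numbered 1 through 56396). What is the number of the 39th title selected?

k = 56396/46 = 1226
39th selection = r + (39−1)·k = 36 + 38×1226 = 36 + 46588 = 46624

46624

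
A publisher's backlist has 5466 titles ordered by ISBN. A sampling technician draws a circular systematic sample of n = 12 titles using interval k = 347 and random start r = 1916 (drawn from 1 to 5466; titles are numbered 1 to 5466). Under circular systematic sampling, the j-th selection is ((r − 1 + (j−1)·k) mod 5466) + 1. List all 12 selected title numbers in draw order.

Selection 1: 1916
Selection 2: 1916 + 347 = 2263
Selection 3: 2263 + 347 = 2610
Selection 4: 2610 + 347 = 2957
Selection 5: 2957 + 347 = 3304
Selection 6: 3304 + 347 = 3651
Selection 7: 3651 + 347 = 3998
Selection 8: 3998 + 347 = 4345
Selection 9: 4345 + 347 = 4692
Selection 10: 4692 + 347 = 5039
Selection 11: 5039 + 347 = 5386
Selection 12: 5386 + 347 = 5733 → 5733 − 5466 = 267

1916, 2263, 2610, 2957, 3304, 3651, 3998, 4345, 4692, 5039, 5386, 267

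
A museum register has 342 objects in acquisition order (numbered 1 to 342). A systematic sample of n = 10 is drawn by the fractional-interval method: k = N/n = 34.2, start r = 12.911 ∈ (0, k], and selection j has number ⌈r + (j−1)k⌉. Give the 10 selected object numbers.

13, 48, 82, 116, 150, 184, 219, 253, 287, 321

j=1: r + 0k = 12.911 → ⌈·⌉ = 13
j=2: r + 1k = 47.111 → ⌈·⌉ = 48
j=3: r + 2k = 81.311 → ⌈·⌉ = 82
j=4: r + 3k = 115.511 → ⌈·⌉ = 116
j=5: r + 4k = 149.711 → ⌈·⌉ = 150
j=6: r + 5k = 183.911 → ⌈·⌉ = 184
j=7: r + 6k = 218.111 → ⌈·⌉ = 219
j=8: r + 7k = 252.311 → ⌈·⌉ = 253
j=9: r + 8k = 286.511 → ⌈·⌉ = 287
j=10: r + 9k = 320.711 → ⌈·⌉ = 321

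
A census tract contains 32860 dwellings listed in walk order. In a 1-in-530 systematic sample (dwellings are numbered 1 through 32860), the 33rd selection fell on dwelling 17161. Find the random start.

201

k = 530
r = 17161 − (33−1)×530 = 17161 − 16960 = 201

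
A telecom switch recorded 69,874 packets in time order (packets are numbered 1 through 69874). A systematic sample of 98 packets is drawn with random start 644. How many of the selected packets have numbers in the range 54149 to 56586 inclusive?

k = 69874/98 = 713
First selection ≥ 54149: 644 + ⌈(54149−644)/713⌉·713 = 644 + 76×713 = 54832
Last selection ≤ 56586: 644 + ⌊(56586−644)/713⌋·713 = 644 + 78×713 = 56258
Count = 78 − 76 + 1 = 3

3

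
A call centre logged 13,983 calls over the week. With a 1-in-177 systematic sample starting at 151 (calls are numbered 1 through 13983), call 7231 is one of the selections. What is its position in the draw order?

41

k = 177
position = (7231 − 151)/177 + 1 = 7080/177 + 1 = 40 + 1 = 41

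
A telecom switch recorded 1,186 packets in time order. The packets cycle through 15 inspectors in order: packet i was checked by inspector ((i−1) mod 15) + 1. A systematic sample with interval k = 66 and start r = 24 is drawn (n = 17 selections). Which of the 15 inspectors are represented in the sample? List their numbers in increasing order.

3, 6, 9, 12, 15

Consecutive selections differ by k = 66, so their inspector numbers differ by 66 mod 15 = 6.
gcd(66, 15) = 3, so the sample visits 15/3 = 5 distinct residues mod 15.
Start 24 is inspector 9; the inspectors hit are 3, 6, 9, 12, 15.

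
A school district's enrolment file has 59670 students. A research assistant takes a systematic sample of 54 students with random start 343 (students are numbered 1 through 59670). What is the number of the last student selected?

k = 59670/54 = 1105
54th selection = r + (54−1)·k = 343 + 53×1105 = 343 + 58565 = 58908

58908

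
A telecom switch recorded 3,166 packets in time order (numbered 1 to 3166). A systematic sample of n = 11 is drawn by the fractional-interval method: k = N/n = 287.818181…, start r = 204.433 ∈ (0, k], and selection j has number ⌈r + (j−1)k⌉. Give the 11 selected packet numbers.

j=1: r + 0k = 204.433 → ⌈·⌉ = 205
j=2: r + 1k = 492.251181… → ⌈·⌉ = 493
j=3: r + 2k = 780.069363… → ⌈·⌉ = 781
j=4: r + 3k = 1067.887545… → ⌈·⌉ = 1068
j=5: r + 4k = 1355.705727… → ⌈·⌉ = 1356
j=6: r + 5k = 1643.523909… → ⌈·⌉ = 1644
j=7: r + 6k = 1931.342090… → ⌈·⌉ = 1932
j=8: r + 7k = 2219.160272… → ⌈·⌉ = 2220
j=9: r + 8k = 2506.978454… → ⌈·⌉ = 2507
j=10: r + 9k = 2794.796636… → ⌈·⌉ = 2795
j=11: r + 10k = 3082.614818… → ⌈·⌉ = 3083

205, 493, 781, 1068, 1356, 1644, 1932, 2220, 2507, 2795, 3083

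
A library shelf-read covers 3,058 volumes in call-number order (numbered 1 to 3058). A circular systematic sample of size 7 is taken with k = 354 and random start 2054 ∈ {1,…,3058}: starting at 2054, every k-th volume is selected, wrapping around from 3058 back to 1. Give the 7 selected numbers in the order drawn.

Selection 1: 2054
Selection 2: 2054 + 354 = 2408
Selection 3: 2408 + 354 = 2762
Selection 4: 2762 + 354 = 3116 → 3116 − 3058 = 58
Selection 5: 58 + 354 = 412
Selection 6: 412 + 354 = 766
Selection 7: 766 + 354 = 1120

2054, 2408, 2762, 58, 412, 766, 1120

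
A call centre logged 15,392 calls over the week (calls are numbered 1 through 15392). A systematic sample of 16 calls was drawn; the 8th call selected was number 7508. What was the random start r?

774

k = 15392/16 = 962
r = 7508 − (8−1)×962 = 7508 − 6734 = 774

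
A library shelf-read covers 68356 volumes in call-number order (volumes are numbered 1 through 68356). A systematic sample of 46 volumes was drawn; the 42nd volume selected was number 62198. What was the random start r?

k = 68356/46 = 1486
r = 62198 − (42−1)×1486 = 62198 − 60926 = 1272

1272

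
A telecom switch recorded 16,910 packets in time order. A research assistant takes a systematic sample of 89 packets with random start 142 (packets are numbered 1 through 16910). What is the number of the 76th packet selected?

14392

k = 16910/89 = 190
76th selection = r + (76−1)·k = 142 + 75×190 = 142 + 14250 = 14392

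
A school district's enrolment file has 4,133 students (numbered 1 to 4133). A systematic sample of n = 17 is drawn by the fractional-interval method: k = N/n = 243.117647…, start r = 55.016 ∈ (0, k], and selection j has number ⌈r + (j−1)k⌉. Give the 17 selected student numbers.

56, 299, 542, 785, 1028, 1271, 1514, 1757, 2000, 2244, 2487, 2730, 2973, 3216, 3459, 3702, 3945

j=1: r + 0k = 55.016 → ⌈·⌉ = 56
j=2: r + 1k = 298.133647… → ⌈·⌉ = 299
j=3: r + 2k = 541.251294… → ⌈·⌉ = 542
j=4: r + 3k = 784.368941… → ⌈·⌉ = 785
j=5: r + 4k = 1027.486588… → ⌈·⌉ = 1028
j=6: r + 5k = 1270.604235… → ⌈·⌉ = 1271
j=7: r + 6k = 1513.721882… → ⌈·⌉ = 1514
j=8: r + 7k = 1756.839529… → ⌈·⌉ = 1757
j=9: r + 8k = 1999.957176… → ⌈·⌉ = 2000
j=10: r + 9k = 2243.074823… → ⌈·⌉ = 2244
j=11: r + 10k = 2486.192470… → ⌈·⌉ = 2487
j=12: r + 11k = 2729.310117… → ⌈·⌉ = 2730
j=13: r + 12k = 2972.427764… → ⌈·⌉ = 2973
j=14: r + 13k = 3215.545411… → ⌈·⌉ = 3216
j=15: r + 14k = 3458.663058… → ⌈·⌉ = 3459
j=16: r + 15k = 3701.780705… → ⌈·⌉ = 3702
j=17: r + 16k = 3944.898352… → ⌈·⌉ = 3945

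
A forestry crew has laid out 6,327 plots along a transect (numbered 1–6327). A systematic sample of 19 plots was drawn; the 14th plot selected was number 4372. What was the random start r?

k = 6327/19 = 333
r = 4372 − (14−1)×333 = 4372 − 4329 = 43

43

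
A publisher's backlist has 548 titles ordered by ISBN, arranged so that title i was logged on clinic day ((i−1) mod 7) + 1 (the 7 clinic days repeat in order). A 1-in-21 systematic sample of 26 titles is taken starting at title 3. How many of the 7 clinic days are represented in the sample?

Consecutive selections differ by k = 21, so their clinic day numbers differ by 21 mod 7 = 0.
gcd(21, 7) = 7, so the sample visits 7/7 = 1 distinct residues mod 7.
Start 3 is clinic day 3; the clinic days hit are 3.

1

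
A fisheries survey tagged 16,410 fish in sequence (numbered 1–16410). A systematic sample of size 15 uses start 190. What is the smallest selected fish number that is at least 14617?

15506

k = 16410/15 = 1094
Steps past start: ⌈(14617 − 190)/1094⌉ = ⌈14427/1094⌉ = 14
Selected fish: 190 + 14×1094 = 15506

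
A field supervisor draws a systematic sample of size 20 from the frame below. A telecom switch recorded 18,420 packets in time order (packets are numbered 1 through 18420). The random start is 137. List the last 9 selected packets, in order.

10268, 11189, 12110, 13031, 13952, 14873, 15794, 16715, 17636

k = N/n = 18420/20 = 921
12th selection = 137 + 11×921 = 10268
13th: 10268 + 921 = 11189
14th: 11189 + 921 = 12110
15th: 12110 + 921 = 13031
16th: 13031 + 921 = 13952
17th: 13952 + 921 = 14873
18th: 14873 + 921 = 15794
19th: 15794 + 921 = 16715
20th: 16715 + 921 = 17636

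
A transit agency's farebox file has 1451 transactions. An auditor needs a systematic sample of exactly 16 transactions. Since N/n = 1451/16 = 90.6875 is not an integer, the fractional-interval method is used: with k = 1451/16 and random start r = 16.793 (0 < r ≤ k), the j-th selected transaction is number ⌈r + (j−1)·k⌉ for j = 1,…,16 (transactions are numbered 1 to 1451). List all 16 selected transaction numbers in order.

17, 108, 199, 289, 380, 471, 561, 652, 743, 833, 924, 1015, 1106, 1196, 1287, 1378

j=1: r + 0k = 16.793 → ⌈·⌉ = 17
j=2: r + 1k = 107.4805 → ⌈·⌉ = 108
j=3: r + 2k = 198.168 → ⌈·⌉ = 199
j=4: r + 3k = 288.8555 → ⌈·⌉ = 289
j=5: r + 4k = 379.543 → ⌈·⌉ = 380
j=6: r + 5k = 470.2305 → ⌈·⌉ = 471
j=7: r + 6k = 560.918 → ⌈·⌉ = 561
j=8: r + 7k = 651.6055 → ⌈·⌉ = 652
j=9: r + 8k = 742.293 → ⌈·⌉ = 743
j=10: r + 9k = 832.9805 → ⌈·⌉ = 833
j=11: r + 10k = 923.668 → ⌈·⌉ = 924
j=12: r + 11k = 1014.3555 → ⌈·⌉ = 1015
j=13: r + 12k = 1105.043 → ⌈·⌉ = 1106
j=14: r + 13k = 1195.7305 → ⌈·⌉ = 1196
j=15: r + 14k = 1286.418 → ⌈·⌉ = 1287
j=16: r + 15k = 1377.1055 → ⌈·⌉ = 1378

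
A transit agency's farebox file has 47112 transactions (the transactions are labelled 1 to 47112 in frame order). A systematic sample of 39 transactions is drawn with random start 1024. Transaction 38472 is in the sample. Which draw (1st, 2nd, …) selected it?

k = 47112/39 = 1208
position = (38472 − 1024)/1208 + 1 = 37448/1208 + 1 = 31 + 1 = 32

32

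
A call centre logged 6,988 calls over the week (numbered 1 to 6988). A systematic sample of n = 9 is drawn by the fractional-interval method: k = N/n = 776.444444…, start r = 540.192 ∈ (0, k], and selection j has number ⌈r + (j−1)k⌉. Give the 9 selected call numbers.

j=1: r + 0k = 540.192 → ⌈·⌉ = 541
j=2: r + 1k = 1316.636444… → ⌈·⌉ = 1317
j=3: r + 2k = 2093.080888… → ⌈·⌉ = 2094
j=4: r + 3k = 2869.525333… → ⌈·⌉ = 2870
j=5: r + 4k = 3645.969777… → ⌈·⌉ = 3646
j=6: r + 5k = 4422.414222… → ⌈·⌉ = 4423
j=7: r + 6k = 5198.858666… → ⌈·⌉ = 5199
j=8: r + 7k = 5975.303111… → ⌈·⌉ = 5976
j=9: r + 8k = 6751.747555… → ⌈·⌉ = 6752

541, 1317, 2094, 2870, 3646, 4423, 5199, 5976, 6752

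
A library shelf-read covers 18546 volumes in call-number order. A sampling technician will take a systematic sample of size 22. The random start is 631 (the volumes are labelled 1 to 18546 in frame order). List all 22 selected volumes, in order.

k = N/n = 18546/22 = 843
volume 1: 631
volume 2: 631 + 843 = 1474
volume 3: 1474 + 843 = 2317
volume 4: 2317 + 843 = 3160
volume 5: 3160 + 843 = 4003
volume 6: 4003 + 843 = 4846
volume 7: 4846 + 843 = 5689
volume 8: 5689 + 843 = 6532
volume 9: 6532 + 843 = 7375
volume 10: 7375 + 843 = 8218
volume 11: 8218 + 843 = 9061
volume 12: 9061 + 843 = 9904
volume 13: 9904 + 843 = 10747
volume 14: 10747 + 843 = 11590
volume 15: 11590 + 843 = 12433
volume 16: 12433 + 843 = 13276
volume 17: 13276 + 843 = 14119
volume 18: 14119 + 843 = 14962
volume 19: 14962 + 843 = 15805
volume 20: 15805 + 843 = 16648
volume 21: 16648 + 843 = 17491
volume 22: 17491 + 843 = 18334

631, 1474, 2317, 3160, 4003, 4846, 5689, 6532, 7375, 8218, 9061, 9904, 10747, 11590, 12433, 13276, 14119, 14962, 15805, 16648, 17491, 18334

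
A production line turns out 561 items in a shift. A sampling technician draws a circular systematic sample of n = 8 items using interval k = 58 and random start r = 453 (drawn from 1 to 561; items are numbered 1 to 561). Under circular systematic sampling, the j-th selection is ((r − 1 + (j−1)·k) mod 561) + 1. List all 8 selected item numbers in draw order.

453, 511, 8, 66, 124, 182, 240, 298

Selection 1: 453
Selection 2: 453 + 58 = 511
Selection 3: 511 + 58 = 569 → 569 − 561 = 8
Selection 4: 8 + 58 = 66
Selection 5: 66 + 58 = 124
Selection 6: 124 + 58 = 182
Selection 7: 182 + 58 = 240
Selection 8: 240 + 58 = 298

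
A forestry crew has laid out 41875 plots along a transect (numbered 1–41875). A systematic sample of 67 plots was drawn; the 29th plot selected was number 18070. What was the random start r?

k = 41875/67 = 625
r = 18070 − (29−1)×625 = 18070 − 17500 = 570

570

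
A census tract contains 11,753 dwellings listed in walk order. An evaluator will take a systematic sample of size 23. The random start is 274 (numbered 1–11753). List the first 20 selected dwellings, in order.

274, 785, 1296, 1807, 2318, 2829, 3340, 3851, 4362, 4873, 5384, 5895, 6406, 6917, 7428, 7939, 8450, 8961, 9472, 9983

k = N/n = 11753/23 = 511
dwelling 1: 274
dwelling 2: 274 + 511 = 785
dwelling 3: 785 + 511 = 1296
dwelling 4: 1296 + 511 = 1807
dwelling 5: 1807 + 511 = 2318
dwelling 6: 2318 + 511 = 2829
dwelling 7: 2829 + 511 = 3340
dwelling 8: 3340 + 511 = 3851
dwelling 9: 3851 + 511 = 4362
dwelling 10: 4362 + 511 = 4873
dwelling 11: 4873 + 511 = 5384
dwelling 12: 5384 + 511 = 5895
dwelling 13: 5895 + 511 = 6406
dwelling 14: 6406 + 511 = 6917
dwelling 15: 6917 + 511 = 7428
dwelling 16: 7428 + 511 = 7939
dwelling 17: 7939 + 511 = 8450
dwelling 18: 8450 + 511 = 8961
dwelling 19: 8961 + 511 = 9472
dwelling 20: 9472 + 511 = 9983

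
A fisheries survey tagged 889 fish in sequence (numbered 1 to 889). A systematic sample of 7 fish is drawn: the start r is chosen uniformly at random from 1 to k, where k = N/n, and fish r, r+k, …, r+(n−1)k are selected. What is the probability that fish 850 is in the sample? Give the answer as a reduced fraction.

1/127

k = 889/7 = 127.
Fish 850 is selected iff r ≡ 850 (mod 127); exactly one such r in {1,…,127}.
Inclusion probability = 1/127.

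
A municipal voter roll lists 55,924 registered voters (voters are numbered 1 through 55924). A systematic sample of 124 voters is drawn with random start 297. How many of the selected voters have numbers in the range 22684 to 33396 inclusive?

k = 55924/124 = 451
First selection ≥ 22684: 297 + ⌈(22684−297)/451⌉·451 = 297 + 50×451 = 22847
Last selection ≤ 33396: 297 + ⌊(33396−297)/451⌋·451 = 297 + 73×451 = 33220
Count = 73 − 50 + 1 = 24

24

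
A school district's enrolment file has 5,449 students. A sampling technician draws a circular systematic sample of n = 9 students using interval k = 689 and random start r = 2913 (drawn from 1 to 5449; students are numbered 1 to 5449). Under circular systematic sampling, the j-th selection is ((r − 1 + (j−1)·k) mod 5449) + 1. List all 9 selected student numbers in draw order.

Selection 1: 2913
Selection 2: 2913 + 689 = 3602
Selection 3: 3602 + 689 = 4291
Selection 4: 4291 + 689 = 4980
Selection 5: 4980 + 689 = 5669 → 5669 − 5449 = 220
Selection 6: 220 + 689 = 909
Selection 7: 909 + 689 = 1598
Selection 8: 1598 + 689 = 2287
Selection 9: 2287 + 689 = 2976

2913, 3602, 4291, 4980, 220, 909, 1598, 2287, 2976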